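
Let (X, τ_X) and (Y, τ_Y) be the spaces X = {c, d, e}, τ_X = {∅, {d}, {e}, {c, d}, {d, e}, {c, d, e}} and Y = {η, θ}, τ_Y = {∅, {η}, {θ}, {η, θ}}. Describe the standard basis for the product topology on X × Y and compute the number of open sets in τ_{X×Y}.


Basis B = {∅ × ∅, {d} × {η}, {d} × {θ}, {e} × {η}, {e} × {θ}, {c, d} × {η}, {c, d} × {θ}, {d} × {η, θ}, {d, e} × {η}, {d, e} × {θ}, {e} × {η, θ}, {c, d, e} × {η}, {c, d, e} × {θ}, {c, d} × {η, θ}, {d, e} × {η, θ}, {c, d, e} × {η, θ}}; |τ_{X×Y}| = 36.

Enumerate products U × V with U ∈ τ_X, V ∈ τ_Y (deduplicated):
  ∅ × ∅ = {} (∅)
  {d} × {η} = {(d,η)}
  {d} × {θ} = {(d,θ)}
  {e} × {η} = {(e,η)}
  {e} × {θ} = {(e,θ)}
  {c, d} × {η} = {(c,η), (d,η)}
  {c, d} × {θ} = {(c,θ), (d,θ)}
  {d} × {η, θ} = {(d,η), (d,θ)}
  {d, e} × {η} = {(d,η), (e,η)}
  {d, e} × {θ} = {(d,θ), (e,θ)}
  {e} × {η, θ} = {(e,η), (e,θ)}
  {c, d, e} × {η} = {(c,η), (d,η), (e,η)}
  {c, d, e} × {θ} = {(c,θ), (d,θ), (e,θ)}
  {c, d} × {η, θ} = {(c,η), (c,θ), (d,η), (d,θ)}
  {d, e} × {η, θ} = {(d,η), (d,θ), (e,η), (e,θ)}
  {c, d, e} × {η, θ} = {(c,η), (c,θ), (d,η), (d,θ), (e,η), (e,θ)}
These 16 distinct sets form the basis B.
Close under arbitrary unions to get τ_{X×Y}; counting gives |τ_{X×Y}| = 36.


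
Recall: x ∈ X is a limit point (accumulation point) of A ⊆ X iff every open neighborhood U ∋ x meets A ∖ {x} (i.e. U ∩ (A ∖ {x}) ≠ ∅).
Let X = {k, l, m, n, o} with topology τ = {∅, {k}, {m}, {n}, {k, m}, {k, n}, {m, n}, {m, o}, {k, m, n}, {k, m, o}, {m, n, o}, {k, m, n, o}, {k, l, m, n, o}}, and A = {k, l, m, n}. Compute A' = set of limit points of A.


A' = {l, o}

For each x ∈ X, list the open sets U ∈ τ with x ∈ U, then check whether U ∩ (A ∖ {x}) ≠ ∅ for every such U.
  x = k: open {k} ∋ x has {k} ∩ (A ∖ {k}) = ∅, so x is NOT a limit point.
  x = l: opens ∋ x are {k, l, m, n, o}; each meets A ∖ {l}, so x IS a limit point.
  x = m: open {m} ∋ x has {m} ∩ (A ∖ {m}) = ∅, so x is NOT a limit point.
  x = n: open {n} ∋ x has {n} ∩ (A ∖ {n}) = ∅, so x is NOT a limit point.
  x = o: opens ∋ x are {m, o}, {k, m, o}, {m, n, o}, {k, m, n, o}, {k, l, m, n, o}; each meets A ∖ {o}, so x IS a limit point.
Collecting: A' = {l, o}.


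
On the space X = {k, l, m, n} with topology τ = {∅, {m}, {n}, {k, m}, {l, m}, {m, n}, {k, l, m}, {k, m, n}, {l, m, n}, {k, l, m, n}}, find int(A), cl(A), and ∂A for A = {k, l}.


int(A) = ∅, cl(A) = {k, l}, ∂A = {k, l}.

Closed sets in (X, τ) are complements of opens:
  closed(X, τ) = {∅, {k}, {l}, {n}, {k, l}, {k, n}, {l, n}, {k, l, m}, {k, l, n}, {k, l, m, n}}.
int(A) = ⋃ {U ∈ τ : U ⊆ A}. Opens contained in A: ∅.
Taking the union of these: int(A) = ∅.
cl(A) = ⋂ {C closed : A ⊆ C}. Closed sets containing A: {k, l}, {k, l, m}, {k, l, n}, {k, l, m, n}.
Intersecting these: cl(A) = {k, l}.
∂A = cl(A) ∖ int(A) = {k, l} ∖ ∅ = {k, l}.


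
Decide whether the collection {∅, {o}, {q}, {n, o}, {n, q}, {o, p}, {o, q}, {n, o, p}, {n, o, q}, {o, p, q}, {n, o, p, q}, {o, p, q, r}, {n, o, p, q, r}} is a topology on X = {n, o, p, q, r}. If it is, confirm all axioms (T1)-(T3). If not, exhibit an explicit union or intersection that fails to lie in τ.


τ is NOT a topology on X.

Axiom (T1): ∅ ∈ τ? Yes; X ∈ τ? Yes.
Axiom (T2/T3): check pairwise unions and intersections of members of τ.
Counterexample for (T3): {n, o} ∩ {n, q} = {n} ∉ τ. Therefore τ is NOT a topology.


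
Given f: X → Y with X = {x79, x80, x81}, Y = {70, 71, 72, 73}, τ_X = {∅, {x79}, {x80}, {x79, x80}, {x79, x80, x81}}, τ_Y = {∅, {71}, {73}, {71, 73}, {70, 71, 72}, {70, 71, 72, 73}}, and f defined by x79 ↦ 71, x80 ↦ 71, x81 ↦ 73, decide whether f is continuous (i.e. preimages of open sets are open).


f is NOT continuous.

Compute f^{-1}(U) for each U ∈ τ_Y:
  U = ∅: f^{-1}(U) = ∅ ∈ τ_X ✓.
  U = {71}: f^{-1}(U) = {x79, x80} ∈ τ_X ✓.
  U = {73}: f^{-1}(U) = {x81} ∉ τ_X ✗.
  U = {71, 73}: f^{-1}(U) = {x79, x80, x81} ∈ τ_X ✓.
  U = {70, 71, 72}: f^{-1}(U) = {x79, x80} ∈ τ_X ✓.
  U = {70, 71, 72, 73}: f^{-1}(U) = {x79, x80, x81} ∈ τ_X ✓.
Found U = {73} with f^{-1}(U) = {x81} not in τ_X. Therefore f is NOT continuous.


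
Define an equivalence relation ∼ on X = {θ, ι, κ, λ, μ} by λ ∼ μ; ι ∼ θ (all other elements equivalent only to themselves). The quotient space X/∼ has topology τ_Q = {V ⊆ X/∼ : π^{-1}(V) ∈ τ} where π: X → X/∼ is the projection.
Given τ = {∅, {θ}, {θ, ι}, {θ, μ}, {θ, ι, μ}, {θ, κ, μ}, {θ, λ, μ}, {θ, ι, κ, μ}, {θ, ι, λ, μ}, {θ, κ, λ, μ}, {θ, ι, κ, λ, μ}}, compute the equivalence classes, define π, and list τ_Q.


X/∼ = {[θ=ι], [κ], [λ=μ]}; |τ_Q| = 4.

Equivalence classes: [θ=ι], [κ], [λ=μ].
Quotient map π: X → X/∼ sends θ ↦ [θ=ι], ι ↦ [θ=ι], κ ↦ [κ], λ ↦ [λ=μ], μ ↦ [λ=μ].
For each subset V ⊆ X/∼, compute π^{-1}(V) ⊆ X and check whether π^{-1}(V) ∈ τ. V is open in τ_Q iff π^{-1}(V) ∈ τ.
  V = {}: π^{-1}(V) = ∅ ∈ τ ✓.
  V = {[θ=ι]}: π^{-1}(V) = {θ, ι} ∈ τ ✓.
  V = {[κ]}: π^{-1}(V) = {κ} ∉ τ ✗.
  V = {[θ=ι], [κ]}: π^{-1}(V) = {θ, ι, κ} ∉ τ ✗.
  V = {[λ=μ]}: π^{-1}(V) = {λ, μ} ∉ τ ✗.
  V = {[θ=ι], [λ=μ]}: π^{-1}(V) = {θ, ι, λ, μ} ∈ τ ✓.
  V = {[κ], [λ=μ]}: π^{-1}(V) = {κ, λ, μ} ∉ τ ✗.
  V = {[θ=ι], [κ], [λ=μ]}: π^{-1}(V) = {θ, ι, κ, λ, μ} ∈ τ ✓.
Open sets in the quotient: τ_Q = {{}, {[θ=ι]}, {[θ=ι], [λ=μ]}, {[θ=ι], [κ], [λ=μ]}} (4 elements).


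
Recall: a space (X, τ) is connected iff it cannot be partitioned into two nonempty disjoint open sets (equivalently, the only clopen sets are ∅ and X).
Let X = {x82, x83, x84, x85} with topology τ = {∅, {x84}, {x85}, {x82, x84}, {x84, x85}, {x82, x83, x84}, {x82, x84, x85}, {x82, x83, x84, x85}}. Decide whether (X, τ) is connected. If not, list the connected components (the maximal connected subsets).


(X, τ) is disconnected; components = [{x85}, {x82, x83, x84}].

Find clopen sets (U ∈ τ with X ∖ U ∈ τ):
  U = ∅, X ∖ U = {x82, x83, x84, x85} — both open, so U is clopen.
  U = {x85}, X ∖ U = {x82, x83, x84} — both open, so U is clopen.
  U = {x82, x83, x84}, X ∖ U = {x85} — both open, so U is clopen.
  U = {x82, x83, x84, x85}, X ∖ U = ∅ — both open, so U is clopen.
Nontrivial clopen(s) exist: e.g. {x85}. So (X, τ) is disconnected.
Compute connected components by grouping points that agree on all clopens:
  component: {x85}
  component: {x82, x83, x84}


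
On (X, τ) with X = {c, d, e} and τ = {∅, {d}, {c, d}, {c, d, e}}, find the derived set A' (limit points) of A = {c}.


A' = {e}

For each x ∈ X, list the open sets U ∈ τ with x ∈ U, then check whether U ∩ (A ∖ {x}) ≠ ∅ for every such U.
  x = c: open {c, d} ∋ x has {c, d} ∩ (A ∖ {c}) = ∅, so x is NOT a limit point.
  x = d: open {d} ∋ x has {d} ∩ (A ∖ {d}) = ∅, so x is NOT a limit point.
  x = e: opens ∋ x are {c, d, e}; each meets A ∖ {e}, so x IS a limit point.
Collecting: A' = {e}.


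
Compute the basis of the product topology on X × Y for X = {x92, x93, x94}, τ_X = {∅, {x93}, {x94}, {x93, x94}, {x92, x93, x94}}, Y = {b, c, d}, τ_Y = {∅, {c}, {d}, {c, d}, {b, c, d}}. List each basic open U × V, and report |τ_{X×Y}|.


Basis B = {∅ × ∅, {x93} × {c}, {x93} × {d}, {x94} × {c}, {x94} × {d}, {x93} × {c, d}, {x93, x94} × {c}, {x93, x94} × {d}, {x94} × {c, d}, {x92, x93, x94} × {c}, {x92, x93, x94} × {d}, {x93} × {b, c, d}, {x94} × {b, c, d}, {x93, x94} × {c, d}, {x92, x93, x94} × {c, d}, {x93, x94} × {b, c, d}, {x92, x93, x94} × {b, c, d}}; |τ_{X×Y}| = 48.

Enumerate products U × V with U ∈ τ_X, V ∈ τ_Y (deduplicated):
  ∅ × ∅ = {} (∅)
  {x93} × {c} = {(x93,c)}
  {x93} × {d} = {(x93,d)}
  {x94} × {c} = {(x94,c)}
  {x94} × {d} = {(x94,d)}
  {x93} × {c, d} = {(x93,c), (x93,d)}
  {x93, x94} × {c} = {(x93,c), (x94,c)}
  {x93, x94} × {d} = {(x93,d), (x94,d)}
  {x94} × {c, d} = {(x94,c), (x94,d)}
  {x92, x93, x94} × {c} = {(x92,c), (x93,c), (x94,c)}
  {x92, x93, x94} × {d} = {(x92,d), (x93,d), (x94,d)}
  {x93} × {b, c, d} = {(x93,b), (x93,c), (x93,d)}
  {x94} × {b, c, d} = {(x94,b), (x94,c), (x94,d)}
  {x93, x94} × {c, d} = {(x93,c), (x93,d), (x94,c), (x94,d)}
  {x92, x93, x94} × {c, d} = {(x92,c), (x92,d), (x93,c), (x93,d), (x94,c), (x94,d)}
  {x93, x94} × {b, c, d} = {(x93,b), (x93,c), (x93,d), (x94,b), (x94,c), (x94,d)}
  {x92, x93, x94} × {b, c, d} = {(x92,b), (x92,c), (x92,d), (x93,b), (x93,c), (x93,d), (x94,b), (x94,c), (x94,d)}
These 17 distinct sets form the basis B.
Close under arbitrary unions to get τ_{X×Y}; counting gives |τ_{X×Y}| = 48.


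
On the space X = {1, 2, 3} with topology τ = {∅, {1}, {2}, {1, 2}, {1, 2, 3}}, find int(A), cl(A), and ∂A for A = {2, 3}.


int(A) = {2}, cl(A) = {2, 3}, ∂A = {3}.

Closed sets in (X, τ) are complements of opens:
  closed(X, τ) = {∅, {3}, {1, 3}, {2, 3}, {1, 2, 3}}.
int(A) = ⋃ {U ∈ τ : U ⊆ A}. Opens contained in A: ∅, {2}.
Taking the union of these: int(A) = {2}.
cl(A) = ⋂ {C closed : A ⊆ C}. Closed sets containing A: {2, 3}, {1, 2, 3}.
Intersecting these: cl(A) = {2, 3}.
∂A = cl(A) ∖ int(A) = {2, 3} ∖ {2} = {3}.


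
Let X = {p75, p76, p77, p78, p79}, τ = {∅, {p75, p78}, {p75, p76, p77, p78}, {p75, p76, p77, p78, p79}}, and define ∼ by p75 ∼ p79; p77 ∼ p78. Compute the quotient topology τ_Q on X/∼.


X/∼ = {[p75=p79], [p76], [p77=p78]}; |τ_Q| = 2.

Equivalence classes: [p75=p79], [p76], [p77=p78].
Quotient map π: X → X/∼ sends p75 ↦ [p75=p79], p76 ↦ [p76], p77 ↦ [p77=p78], p78 ↦ [p77=p78], p79 ↦ [p75=p79].
For each subset V ⊆ X/∼, compute π^{-1}(V) ⊆ X and check whether π^{-1}(V) ∈ τ. V is open in τ_Q iff π^{-1}(V) ∈ τ.
  V = {}: π^{-1}(V) = ∅ ∈ τ ✓.
  V = {[p75=p79]}: π^{-1}(V) = {p75, p79} ∉ τ ✗.
  V = {[p76]}: π^{-1}(V) = {p76} ∉ τ ✗.
  V = {[p75=p79], [p76]}: π^{-1}(V) = {p75, p76, p79} ∉ τ ✗.
  V = {[p77=p78]}: π^{-1}(V) = {p77, p78} ∉ τ ✗.
  V = {[p75=p79], [p77=p78]}: π^{-1}(V) = {p75, p77, p78, p79} ∉ τ ✗.
  V = {[p76], [p77=p78]}: π^{-1}(V) = {p76, p77, p78} ∉ τ ✗.
  V = {[p75=p79], [p76], [p77=p78]}: π^{-1}(V) = {p75, p76, p77, p78, p79} ∈ τ ✓.
Open sets in the quotient: τ_Q = {{}, {[p75=p79], [p76], [p77=p78]}} (2 elements).


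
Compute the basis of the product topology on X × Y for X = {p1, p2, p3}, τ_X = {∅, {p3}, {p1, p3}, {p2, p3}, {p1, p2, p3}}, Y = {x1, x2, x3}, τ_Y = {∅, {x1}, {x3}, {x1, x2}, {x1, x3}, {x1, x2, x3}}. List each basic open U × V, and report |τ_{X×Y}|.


Basis B = {∅ × ∅, {p3} × {x1}, {p3} × {x3}, {p1, p3} × {x1}, {p1, p3} × {x3}, {p2, p3} × {x1}, {p2, p3} × {x3}, {p3} × {x1, x2}, {p3} × {x1, x3}, {p1, p2, p3} × {x1}, {p1, p2, p3} × {x3}, {p3} × {x1, x2, x3}, {p1, p3} × {x1, x2}, {p1, p3} × {x1, x3}, {p2, p3} × {x1, x2}, {p2, p3} × {x1, x3}, {p1, p3} × {x1, x2, x3}, {p1, p2, p3} × {x1, x2}, {p1, p2, p3} × {x1, x3}, {p2, p3} × {x1, x2, x3}, {p1, p2, p3} × {x1, x2, x3}}; |τ_{X×Y}| = 70.

Enumerate products U × V with U ∈ τ_X, V ∈ τ_Y (deduplicated):
  ∅ × ∅ = {} (∅)
  {p3} × {x1} = {(p3,x1)}
  {p3} × {x3} = {(p3,x3)}
  {p1, p3} × {x1} = {(p1,x1), (p3,x1)}
  {p1, p3} × {x3} = {(p1,x3), (p3,x3)}
  {p2, p3} × {x1} = {(p2,x1), (p3,x1)}
  {p2, p3} × {x3} = {(p2,x3), (p3,x3)}
  {p3} × {x1, x2} = {(p3,x1), (p3,x2)}
  {p3} × {x1, x3} = {(p3,x1), (p3,x3)}
  {p1, p2, p3} × {x1} = {(p1,x1), (p2,x1), (p3,x1)}
  {p1, p2, p3} × {x3} = {(p1,x3), (p2,x3), (p3,x3)}
  {p3} × {x1, x2, x3} = {(p3,x1), (p3,x2), (p3,x3)}
  {p1, p3} × {x1, x2} = {(p1,x1), (p1,x2), (p3,x1), (p3,x2)}
  {p1, p3} × {x1, x3} = {(p1,x1), (p1,x3), (p3,x1), (p3,x3)}
  {p2, p3} × {x1, x2} = {(p2,x1), (p2,x2), (p3,x1), (p3,x2)}
  {p2, p3} × {x1, x3} = {(p2,x1), (p2,x3), (p3,x1), (p3,x3)}
  {p1, p3} × {x1, x2, x3} = {(p1,x1), (p1,x2), (p1,x3), (p3,x1), (p3,x2), (p3,x3)}
  {p1, p2, p3} × {x1, x2} = {(p1,x1), (p1,x2), (p2,x1), (p2,x2), (p3,x1), (p3,x2)}
  {p1, p2, p3} × {x1, x3} = {(p1,x1), (p1,x3), (p2,x1), (p2,x3), (p3,x1), (p3,x3)}
  {p2, p3} × {x1, x2, x3} = {(p2,x1), (p2,x2), (p2,x3), (p3,x1), (p3,x2), (p3,x3)}
  {p1, p2, p3} × {x1, x2, x3} = {(p1,x1), (p1,x2), (p1,x3), (p2,x1), (p2,x2), (p2,x3), (p3,x1), (p3,x2), (p3,x3)}
These 21 distinct sets form the basis B.
Close under arbitrary unions to get τ_{X×Y}; counting gives |τ_{X×Y}| = 70.


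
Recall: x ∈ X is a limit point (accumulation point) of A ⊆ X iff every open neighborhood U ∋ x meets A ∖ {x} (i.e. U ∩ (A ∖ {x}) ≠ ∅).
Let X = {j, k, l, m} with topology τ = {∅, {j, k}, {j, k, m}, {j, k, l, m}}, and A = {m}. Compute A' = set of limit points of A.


A' = {l}

For each x ∈ X, list the open sets U ∈ τ with x ∈ U, then check whether U ∩ (A ∖ {x}) ≠ ∅ for every such U.
  x = j: open {j, k} ∋ x has {j, k} ∩ (A ∖ {j}) = ∅, so x is NOT a limit point.
  x = k: open {j, k} ∋ x has {j, k} ∩ (A ∖ {k}) = ∅, so x is NOT a limit point.
  x = l: opens ∋ x are {j, k, l, m}; each meets A ∖ {l}, so x IS a limit point.
  x = m: open {j, k, m} ∋ x has {j, k, m} ∩ (A ∖ {m}) = ∅, so x is NOT a limit point.
Collecting: A' = {l}.


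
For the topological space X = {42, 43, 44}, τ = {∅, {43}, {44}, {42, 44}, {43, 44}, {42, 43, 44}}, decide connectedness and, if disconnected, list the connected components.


(X, τ) is disconnected; components = [{43}, {42, 44}].

Find clopen sets (U ∈ τ with X ∖ U ∈ τ):
  U = ∅, X ∖ U = {42, 43, 44} — both open, so U is clopen.
  U = {43}, X ∖ U = {42, 44} — both open, so U is clopen.
  U = {42, 44}, X ∖ U = {43} — both open, so U is clopen.
  U = {42, 43, 44}, X ∖ U = ∅ — both open, so U is clopen.
Nontrivial clopen(s) exist: e.g. {42, 44}. So (X, τ) is disconnected.
Compute connected components by grouping points that agree on all clopens:
  component: {43}
  component: {42, 44}


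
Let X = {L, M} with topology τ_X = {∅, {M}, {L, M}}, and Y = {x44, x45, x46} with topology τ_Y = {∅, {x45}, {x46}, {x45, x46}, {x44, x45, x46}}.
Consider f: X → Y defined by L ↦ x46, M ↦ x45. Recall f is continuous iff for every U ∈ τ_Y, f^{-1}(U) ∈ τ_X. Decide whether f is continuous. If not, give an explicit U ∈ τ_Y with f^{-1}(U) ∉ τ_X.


f is NOT continuous.

Compute f^{-1}(U) for each U ∈ τ_Y:
  U = ∅: f^{-1}(U) = ∅ ∈ τ_X ✓.
  U = {x45}: f^{-1}(U) = {M} ∈ τ_X ✓.
  U = {x46}: f^{-1}(U) = {L} ∉ τ_X ✗.
  U = {x45, x46}: f^{-1}(U) = {L, M} ∈ τ_X ✓.
  U = {x44, x45, x46}: f^{-1}(U) = {L, M} ∈ τ_X ✓.
Found U = {x46} with f^{-1}(U) = {L} not in τ_X. Therefore f is NOT continuous.


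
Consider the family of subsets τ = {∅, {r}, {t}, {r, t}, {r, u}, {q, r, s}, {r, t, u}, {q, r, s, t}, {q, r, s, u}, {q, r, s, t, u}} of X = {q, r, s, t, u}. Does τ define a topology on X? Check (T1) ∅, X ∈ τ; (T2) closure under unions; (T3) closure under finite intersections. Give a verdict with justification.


τ IS a topology on X.

Axiom (T1): ∅ ∈ τ? Yes; X ∈ τ? Yes.
Axiom (T2/T3): check pairwise unions and intersections of members of τ.
All pairwise intersections and unions checked — each lies in τ. Therefore τ satisfies (T1), (T2), (T3): it IS a topology on X.


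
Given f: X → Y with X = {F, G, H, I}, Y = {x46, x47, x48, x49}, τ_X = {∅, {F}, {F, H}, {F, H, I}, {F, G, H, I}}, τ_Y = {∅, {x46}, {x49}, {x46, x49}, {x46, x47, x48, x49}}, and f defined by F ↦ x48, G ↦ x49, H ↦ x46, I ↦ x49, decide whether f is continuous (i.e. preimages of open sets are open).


f is NOT continuous.

Compute f^{-1}(U) for each U ∈ τ_Y:
  U = ∅: f^{-1}(U) = ∅ ∈ τ_X ✓.
  U = {x46}: f^{-1}(U) = {H} ∉ τ_X ✗.
  U = {x49}: f^{-1}(U) = {G, I} ∉ τ_X ✗.
  U = {x46, x49}: f^{-1}(U) = {G, H, I} ∉ τ_X ✗.
  U = {x46, x47, x48, x49}: f^{-1}(U) = {F, G, H, I} ∈ τ_X ✓.
Found U = {x46} with f^{-1}(U) = {H} not in τ_X. Therefore f is NOT continuous.


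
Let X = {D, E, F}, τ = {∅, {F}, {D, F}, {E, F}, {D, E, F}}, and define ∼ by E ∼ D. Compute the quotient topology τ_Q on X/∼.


X/∼ = {[D=E], [F]}; |τ_Q| = 3.

Equivalence classes: [D=E], [F].
Quotient map π: X → X/∼ sends D ↦ [D=E], E ↦ [D=E], F ↦ [F].
For each subset V ⊆ X/∼, compute π^{-1}(V) ⊆ X and check whether π^{-1}(V) ∈ τ. V is open in τ_Q iff π^{-1}(V) ∈ τ.
  V = {}: π^{-1}(V) = ∅ ∈ τ ✓.
  V = {[D=E]}: π^{-1}(V) = {D, E} ∉ τ ✗.
  V = {[F]}: π^{-1}(V) = {F} ∈ τ ✓.
  V = {[D=E], [F]}: π^{-1}(V) = {D, E, F} ∈ τ ✓.
Open sets in the quotient: τ_Q = {{}, {[F]}, {[D=E], [F]}} (3 elements).


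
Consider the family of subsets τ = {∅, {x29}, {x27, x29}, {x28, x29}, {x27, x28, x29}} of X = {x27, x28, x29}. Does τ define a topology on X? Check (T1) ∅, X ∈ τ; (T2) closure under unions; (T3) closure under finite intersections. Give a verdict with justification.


τ IS a topology on X.

Axiom (T1): ∅ ∈ τ? Yes; X ∈ τ? Yes.
Axiom (T2/T3): check pairwise unions and intersections of members of τ.
All pairwise intersections and unions checked — each lies in τ. Therefore τ satisfies (T1), (T2), (T3): it IS a topology on X.


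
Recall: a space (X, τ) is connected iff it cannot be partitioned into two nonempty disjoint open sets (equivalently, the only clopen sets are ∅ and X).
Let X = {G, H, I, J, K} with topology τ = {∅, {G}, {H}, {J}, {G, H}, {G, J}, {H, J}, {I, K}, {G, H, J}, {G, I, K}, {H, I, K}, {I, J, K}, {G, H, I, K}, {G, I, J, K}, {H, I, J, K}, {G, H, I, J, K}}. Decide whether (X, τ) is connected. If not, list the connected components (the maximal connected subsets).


(X, τ) is disconnected; components = [{G}, {H}, {J}, {I, K}].

Find clopen sets (U ∈ τ with X ∖ U ∈ τ):
  U = ∅, X ∖ U = {G, H, I, J, K} — both open, so U is clopen.
  U = {G}, X ∖ U = {H, I, J, K} — both open, so U is clopen.
  U = {H}, X ∖ U = {G, I, J, K} — both open, so U is clopen.
  U = {J}, X ∖ U = {G, H, I, K} — both open, so U is clopen.
  U = {G, H}, X ∖ U = {I, J, K} — both open, so U is clopen.
  U = {G, J}, X ∖ U = {H, I, K} — both open, so U is clopen.
  U = {H, J}, X ∖ U = {G, I, K} — both open, so U is clopen.
  U = {I, K}, X ∖ U = {G, H, J} — both open, so U is clopen.
  U = {G, H, J}, X ∖ U = {I, K} — both open, so U is clopen.
  U = {G, I, K}, X ∖ U = {H, J} — both open, so U is clopen.
  U = {H, I, K}, X ∖ U = {G, J} — both open, so U is clopen.
  U = {I, J, K}, X ∖ U = {G, H} — both open, so U is clopen.
  U = {G, H, I, K}, X ∖ U = {J} — both open, so U is clopen.
  U = {G, I, J, K}, X ∖ U = {H} — both open, so U is clopen.
  U = {H, I, J, K}, X ∖ U = {G} — both open, so U is clopen.
  U = {G, H, I, J, K}, X ∖ U = ∅ — both open, so U is clopen.
Nontrivial clopen(s) exist: e.g. {G, H, J}. So (X, τ) is disconnected.
Compute connected components by grouping points that agree on all clopens:
  component: {G}
  component: {H}
  component: {J}
  component: {I, K}


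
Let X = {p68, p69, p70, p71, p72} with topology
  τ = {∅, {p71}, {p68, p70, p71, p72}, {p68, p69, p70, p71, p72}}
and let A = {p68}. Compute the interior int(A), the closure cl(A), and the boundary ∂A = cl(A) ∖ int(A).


int(A) = ∅, cl(A) = {p68, p69, p70, p72}, ∂A = {p68, p69, p70, p72}.

Closed sets in (X, τ) are complements of opens:
  closed(X, τ) = {∅, {p69}, {p68, p69, p70, p72}, {p68, p69, p70, p71, p72}}.
int(A) = ⋃ {U ∈ τ : U ⊆ A}. Opens contained in A: ∅.
Taking the union of these: int(A) = ∅.
cl(A) = ⋂ {C closed : A ⊆ C}. Closed sets containing A: {p68, p69, p70, p72}, {p68, p69, p70, p71, p72}.
Intersecting these: cl(A) = {p68, p69, p70, p72}.
∂A = cl(A) ∖ int(A) = {p68, p69, p70, p72} ∖ ∅ = {p68, p69, p70, p72}.


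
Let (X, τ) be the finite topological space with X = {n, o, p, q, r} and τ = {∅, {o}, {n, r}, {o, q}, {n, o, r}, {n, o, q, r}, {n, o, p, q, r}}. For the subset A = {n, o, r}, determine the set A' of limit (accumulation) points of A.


A' = {n, p, q, r}

For each x ∈ X, list the open sets U ∈ τ with x ∈ U, then check whether U ∩ (A ∖ {x}) ≠ ∅ for every such U.
  x = n: opens ∋ x are {n, r}, {n, o, r}, {n, o, q, r}, {n, o, p, q, r}; each meets A ∖ {n}, so x IS a limit point.
  x = o: open {o} ∋ x has {o} ∩ (A ∖ {o}) = ∅, so x is NOT a limit point.
  x = p: opens ∋ x are {n, o, p, q, r}; each meets A ∖ {p}, so x IS a limit point.
  x = q: opens ∋ x are {o, q}, {n, o, q, r}, {n, o, p, q, r}; each meets A ∖ {q}, so x IS a limit point.
  x = r: opens ∋ x are {n, r}, {n, o, r}, {n, o, q, r}, {n, o, p, q, r}; each meets A ∖ {r}, so x IS a limit point.
Collecting: A' = {n, p, q, r}.


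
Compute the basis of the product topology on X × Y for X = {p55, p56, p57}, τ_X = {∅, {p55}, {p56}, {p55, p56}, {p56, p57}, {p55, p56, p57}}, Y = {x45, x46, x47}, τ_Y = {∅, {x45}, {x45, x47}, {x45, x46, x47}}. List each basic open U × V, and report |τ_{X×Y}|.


Basis B = {∅ × ∅, {p55} × {x45}, {p56} × {x45}, {p55} × {x45, x47}, {p55, p56} × {x45}, {p56} × {x45, x47}, {p56, p57} × {x45}, {p55} × {x45, x46, x47}, {p55, p56, p57} × {x45}, {p56} × {x45, x46, x47}, {p55, p56} × {x45, x47}, {p56, p57} × {x45, x47}, {p55, p56} × {x45, x46, x47}, {p55, p56, p57} × {x45, x47}, {p56, p57} × {x45, x46, x47}, {p55, p56, p57} × {x45, x46, x47}}; |τ_{X×Y}| = 40.

Enumerate products U × V with U ∈ τ_X, V ∈ τ_Y (deduplicated):
  ∅ × ∅ = {} (∅)
  {p55} × {x45} = {(p55,x45)}
  {p56} × {x45} = {(p56,x45)}
  {p55} × {x45, x47} = {(p55,x45), (p55,x47)}
  {p55, p56} × {x45} = {(p55,x45), (p56,x45)}
  {p56} × {x45, x47} = {(p56,x45), (p56,x47)}
  {p56, p57} × {x45} = {(p56,x45), (p57,x45)}
  {p55} × {x45, x46, x47} = {(p55,x45), (p55,x46), (p55,x47)}
  {p55, p56, p57} × {x45} = {(p55,x45), (p56,x45), (p57,x45)}
  {p56} × {x45, x46, x47} = {(p56,x45), (p56,x46), (p56,x47)}
  {p55, p56} × {x45, x47} = {(p55,x45), (p55,x47), (p56,x45), (p56,x47)}
  {p56, p57} × {x45, x47} = {(p56,x45), (p56,x47), (p57,x45), (p57,x47)}
  {p55, p56} × {x45, x46, x47} = {(p55,x45), (p55,x46), (p55,x47), (p56,x45), (p56,x46), (p56,x47)}
  {p55, p56, p57} × {x45, x47} = {(p55,x45), (p55,x47), (p56,x45), (p56,x47), (p57,x45), (p57,x47)}
  {p56, p57} × {x45, x46, x47} = {(p56,x45), (p56,x46), (p56,x47), (p57,x45), (p57,x46), (p57,x47)}
  {p55, p56, p57} × {x45, x46, x47} = {(p55,x45), (p55,x46), (p55,x47), (p56,x45), (p56,x46), (p56,x47), (p57,x45), (p57,x46), (p57,x47)}
These 16 distinct sets form the basis B.
Close under arbitrary unions to get τ_{X×Y}; counting gives |τ_{X×Y}| = 40.


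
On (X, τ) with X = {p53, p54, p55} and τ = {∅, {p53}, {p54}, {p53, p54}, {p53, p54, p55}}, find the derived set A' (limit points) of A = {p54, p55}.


A' = {p55}

For each x ∈ X, list the open sets U ∈ τ with x ∈ U, then check whether U ∩ (A ∖ {x}) ≠ ∅ for every such U.
  x = p53: open {p53} ∋ x has {p53} ∩ (A ∖ {p53}) = ∅, so x is NOT a limit point.
  x = p54: open {p54} ∋ x has {p54} ∩ (A ∖ {p54}) = ∅, so x is NOT a limit point.
  x = p55: opens ∋ x are {p53, p54, p55}; each meets A ∖ {p55}, so x IS a limit point.
Collecting: A' = {p55}.


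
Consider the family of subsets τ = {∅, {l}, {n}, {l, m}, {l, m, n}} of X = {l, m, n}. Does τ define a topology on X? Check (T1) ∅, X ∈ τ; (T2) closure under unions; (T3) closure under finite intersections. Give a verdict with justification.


τ is NOT a topology on X.

Axiom (T1): ∅ ∈ τ? Yes; X ∈ τ? Yes.
Axiom (T2/T3): check pairwise unions and intersections of members of τ.
Counterexample for (T2): {l} ∪ {n} = {l, n} ∉ τ. Therefore τ is NOT a topology.


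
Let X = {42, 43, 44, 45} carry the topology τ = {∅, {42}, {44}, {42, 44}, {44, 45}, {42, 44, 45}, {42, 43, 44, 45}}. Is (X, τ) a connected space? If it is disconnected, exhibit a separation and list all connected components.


(X, τ) is connected.

Find clopen sets (U ∈ τ with X ∖ U ∈ τ):
  U = ∅, X ∖ U = {42, 43, 44, 45} — both open, so U is clopen.
  U = {42, 43, 44, 45}, X ∖ U = ∅ — both open, so U is clopen.
Only trivial clopens (∅ and X) exist, so (X, τ) is connected.
Compute connected components by grouping points that agree on all clopens:
  component: {42, 43, 44, 45}


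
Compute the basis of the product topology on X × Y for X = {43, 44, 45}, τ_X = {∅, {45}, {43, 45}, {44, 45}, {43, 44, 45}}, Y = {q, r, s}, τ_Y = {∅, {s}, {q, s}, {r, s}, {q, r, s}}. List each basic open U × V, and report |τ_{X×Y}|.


Basis B = {∅ × ∅, {45} × {s}, {43, 45} × {s}, {44, 45} × {s}, {45} × {q, s}, {45} × {r, s}, {43, 44, 45} × {s}, {45} × {q, r, s}, {43, 45} × {q, s}, {43, 45} × {r, s}, {44, 45} × {q, s}, {44, 45} × {r, s}, {43, 45} × {q, r, s}, {43, 44, 45} × {q, s}, {43, 44, 45} × {r, s}, {44, 45} × {q, r, s}, {43, 44, 45} × {q, r, s}}; |τ_{X×Y}| = 48.

Enumerate products U × V with U ∈ τ_X, V ∈ τ_Y (deduplicated):
  ∅ × ∅ = {} (∅)
  {45} × {s} = {(45,s)}
  {43, 45} × {s} = {(43,s), (45,s)}
  {44, 45} × {s} = {(44,s), (45,s)}
  {45} × {q, s} = {(45,q), (45,s)}
  {45} × {r, s} = {(45,r), (45,s)}
  {43, 44, 45} × {s} = {(43,s), (44,s), (45,s)}
  {45} × {q, r, s} = {(45,q), (45,r), (45,s)}
  {43, 45} × {q, s} = {(43,q), (43,s), (45,q), (45,s)}
  {43, 45} × {r, s} = {(43,r), (43,s), (45,r), (45,s)}
  {44, 45} × {q, s} = {(44,q), (44,s), (45,q), (45,s)}
  {44, 45} × {r, s} = {(44,r), (44,s), (45,r), (45,s)}
  {43, 45} × {q, r, s} = {(43,q), (43,r), (43,s), (45,q), (45,r), (45,s)}
  {43, 44, 45} × {q, s} = {(43,q), (43,s), (44,q), (44,s), (45,q), (45,s)}
  {43, 44, 45} × {r, s} = {(43,r), (43,s), (44,r), (44,s), (45,r), (45,s)}
  {44, 45} × {q, r, s} = {(44,q), (44,r), (44,s), (45,q), (45,r), (45,s)}
  {43, 44, 45} × {q, r, s} = {(43,q), (43,r), (43,s), (44,q), (44,r), (44,s), (45,q), (45,r), (45,s)}
These 17 distinct sets form the basis B.
Close under arbitrary unions to get τ_{X×Y}; counting gives |τ_{X×Y}| = 48.


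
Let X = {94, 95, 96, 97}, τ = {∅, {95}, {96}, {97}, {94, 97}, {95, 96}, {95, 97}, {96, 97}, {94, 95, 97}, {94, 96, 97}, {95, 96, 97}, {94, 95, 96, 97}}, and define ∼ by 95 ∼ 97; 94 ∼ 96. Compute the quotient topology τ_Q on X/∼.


X/∼ = {[94=96], [95=97]}; |τ_Q| = 3.

Equivalence classes: [94=96], [95=97].
Quotient map π: X → X/∼ sends 94 ↦ [94=96], 95 ↦ [95=97], 96 ↦ [94=96], 97 ↦ [95=97].
For each subset V ⊆ X/∼, compute π^{-1}(V) ⊆ X and check whether π^{-1}(V) ∈ τ. V is open in τ_Q iff π^{-1}(V) ∈ τ.
  V = {}: π^{-1}(V) = ∅ ∈ τ ✓.
  V = {[94=96]}: π^{-1}(V) = {94, 96} ∉ τ ✗.
  V = {[95=97]}: π^{-1}(V) = {95, 97} ∈ τ ✓.
  V = {[94=96], [95=97]}: π^{-1}(V) = {94, 95, 96, 97} ∈ τ ✓.
Open sets in the quotient: τ_Q = {{}, {[95=97]}, {[94=96], [95=97]}} (3 elements).


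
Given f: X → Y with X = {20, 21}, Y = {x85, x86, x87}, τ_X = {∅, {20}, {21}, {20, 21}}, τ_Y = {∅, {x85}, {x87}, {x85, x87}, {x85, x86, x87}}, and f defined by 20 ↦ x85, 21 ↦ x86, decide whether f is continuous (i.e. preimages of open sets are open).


f IS continuous.

Compute f^{-1}(U) for each U ∈ τ_Y:
  U = ∅: f^{-1}(U) = ∅ ∈ τ_X ✓.
  U = {x85}: f^{-1}(U) = {20} ∈ τ_X ✓.
  U = {x87}: f^{-1}(U) = ∅ ∈ τ_X ✓.
  U = {x85, x87}: f^{-1}(U) = {20} ∈ τ_X ✓.
  U = {x85, x86, x87}: f^{-1}(U) = {20, 21} ∈ τ_X ✓.
Every preimage lies in τ_X, so f IS continuous.


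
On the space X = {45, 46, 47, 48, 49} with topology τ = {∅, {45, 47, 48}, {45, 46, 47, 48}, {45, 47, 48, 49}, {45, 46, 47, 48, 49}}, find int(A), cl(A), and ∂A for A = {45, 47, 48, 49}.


int(A) = {45, 47, 48, 49}, cl(A) = {45, 46, 47, 48, 49}, ∂A = {46}.

Closed sets in (X, τ) are complements of opens:
  closed(X, τ) = {∅, {46}, {49}, {46, 49}, {45, 46, 47, 48, 49}}.
int(A) = ⋃ {U ∈ τ : U ⊆ A}. Opens contained in A: ∅, {45, 47, 48}, {45, 47, 48, 49}.
Taking the union of these: int(A) = {45, 47, 48, 49}.
cl(A) = ⋂ {C closed : A ⊆ C}. Closed sets containing A: {45, 46, 47, 48, 49}.
Intersecting these: cl(A) = {45, 46, 47, 48, 49}.
∂A = cl(A) ∖ int(A) = {45, 46, 47, 48, 49} ∖ {45, 47, 48, 49} = {46}.


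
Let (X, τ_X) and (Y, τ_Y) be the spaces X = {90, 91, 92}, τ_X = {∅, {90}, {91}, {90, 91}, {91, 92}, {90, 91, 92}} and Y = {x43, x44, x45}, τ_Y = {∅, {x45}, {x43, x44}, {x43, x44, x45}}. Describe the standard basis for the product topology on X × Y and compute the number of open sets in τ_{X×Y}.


Basis B = {∅ × ∅, {90} × {x45}, {91} × {x45}, {90} × {x43, x44}, {90, 91} × {x45}, {91} × {x43, x44}, {91, 92} × {x45}, {90} × {x43, x44, x45}, {90, 91, 92} × {x45}, {91} × {x43, x44, x45}, {90, 91} × {x43, x44}, {91, 92} × {x43, x44}, {90, 91} × {x43, x44, x45}, {90, 91, 92} × {x43, x44}, {91, 92} × {x43, x44, x45}, {90, 91, 92} × {x43, x44, x45}}; |τ_{X×Y}| = 36.

Enumerate products U × V with U ∈ τ_X, V ∈ τ_Y (deduplicated):
  ∅ × ∅ = {} (∅)
  {90} × {x45} = {(90,x45)}
  {91} × {x45} = {(91,x45)}
  {90} × {x43, x44} = {(90,x43), (90,x44)}
  {90, 91} × {x45} = {(90,x45), (91,x45)}
  {91} × {x43, x44} = {(91,x43), (91,x44)}
  {91, 92} × {x45} = {(91,x45), (92,x45)}
  {90} × {x43, x44, x45} = {(90,x43), (90,x44), (90,x45)}
  {90, 91, 92} × {x45} = {(90,x45), (91,x45), (92,x45)}
  {91} × {x43, x44, x45} = {(91,x43), (91,x44), (91,x45)}
  {90, 91} × {x43, x44} = {(90,x43), (90,x44), (91,x43), (91,x44)}
  {91, 92} × {x43, x44} = {(91,x43), (91,x44), (92,x43), (92,x44)}
  {90, 91} × {x43, x44, x45} = {(90,x43), (90,x44), (90,x45), (91,x43), (91,x44), (91,x45)}
  {90, 91, 92} × {x43, x44} = {(90,x43), (90,x44), (91,x43), (91,x44), (92,x43), (92,x44)}
  {91, 92} × {x43, x44, x45} = {(91,x43), (91,x44), (91,x45), (92,x43), (92,x44), (92,x45)}
  {90, 91, 92} × {x43, x44, x45} = {(90,x43), (90,x44), (90,x45), (91,x43), (91,x44), (91,x45), (92,x43), (92,x44), (92,x45)}
These 16 distinct sets form the basis B.
Close under arbitrary unions to get τ_{X×Y}; counting gives |τ_{X×Y}| = 36.


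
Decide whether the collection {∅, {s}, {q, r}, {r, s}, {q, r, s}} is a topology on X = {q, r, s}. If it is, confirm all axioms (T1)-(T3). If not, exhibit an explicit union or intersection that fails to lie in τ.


τ is NOT a topology on X.

Axiom (T1): ∅ ∈ τ? Yes; X ∈ τ? Yes.
Axiom (T2/T3): check pairwise unions and intersections of members of τ.
Counterexample for (T3): {q, r} ∩ {r, s} = {r} ∉ τ. Therefore τ is NOT a topology.


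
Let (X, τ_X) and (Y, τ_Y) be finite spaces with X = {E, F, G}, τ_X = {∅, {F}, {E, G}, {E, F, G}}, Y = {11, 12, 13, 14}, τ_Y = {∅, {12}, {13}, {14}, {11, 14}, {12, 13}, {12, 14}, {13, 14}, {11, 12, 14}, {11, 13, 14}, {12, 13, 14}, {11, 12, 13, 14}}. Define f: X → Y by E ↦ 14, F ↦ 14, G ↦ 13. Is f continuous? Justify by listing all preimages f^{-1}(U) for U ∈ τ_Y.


f is NOT continuous.

Compute f^{-1}(U) for each U ∈ τ_Y:
  U = ∅: f^{-1}(U) = ∅ ∈ τ_X ✓.
  U = {12}: f^{-1}(U) = ∅ ∈ τ_X ✓.
  U = {13}: f^{-1}(U) = {G} ∉ τ_X ✗.
  U = {14}: f^{-1}(U) = {E, F} ∉ τ_X ✗.
  U = {11, 14}: f^{-1}(U) = {E, F} ∉ τ_X ✗.
  U = {12, 13}: f^{-1}(U) = {G} ∉ τ_X ✗.
  U = {12, 14}: f^{-1}(U) = {E, F} ∉ τ_X ✗.
  U = {13, 14}: f^{-1}(U) = {E, F, G} ∈ τ_X ✓.
  U = {11, 12, 14}: f^{-1}(U) = {E, F} ∉ τ_X ✗.
  U = {11, 13, 14}: f^{-1}(U) = {E, F, G} ∈ τ_X ✓.
  U = {12, 13, 14}: f^{-1}(U) = {E, F, G} ∈ τ_X ✓.
  U = {11, 12, 13, 14}: f^{-1}(U) = {E, F, G} ∈ τ_X ✓.
Found U = {13} with f^{-1}(U) = {G} not in τ_X. Therefore f is NOT continuous.


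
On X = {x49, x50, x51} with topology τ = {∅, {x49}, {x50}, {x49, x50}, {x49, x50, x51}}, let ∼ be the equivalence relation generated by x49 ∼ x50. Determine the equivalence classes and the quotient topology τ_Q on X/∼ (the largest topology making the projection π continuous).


X/∼ = {[x49=x50], [x51]}; |τ_Q| = 3.

Equivalence classes: [x49=x50], [x51].
Quotient map π: X → X/∼ sends x49 ↦ [x49=x50], x50 ↦ [x49=x50], x51 ↦ [x51].
For each subset V ⊆ X/∼, compute π^{-1}(V) ⊆ X and check whether π^{-1}(V) ∈ τ. V is open in τ_Q iff π^{-1}(V) ∈ τ.
  V = {}: π^{-1}(V) = ∅ ∈ τ ✓.
  V = {[x49=x50]}: π^{-1}(V) = {x49, x50} ∈ τ ✓.
  V = {[x51]}: π^{-1}(V) = {x51} ∉ τ ✗.
  V = {[x49=x50], [x51]}: π^{-1}(V) = {x49, x50, x51} ∈ τ ✓.
Open sets in the quotient: τ_Q = {{}, {[x49=x50]}, {[x49=x50], [x51]}} (3 elements).


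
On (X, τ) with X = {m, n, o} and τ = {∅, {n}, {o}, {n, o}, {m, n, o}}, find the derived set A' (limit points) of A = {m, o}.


A' = {m}

For each x ∈ X, list the open sets U ∈ τ with x ∈ U, then check whether U ∩ (A ∖ {x}) ≠ ∅ for every such U.
  x = m: opens ∋ x are {m, n, o}; each meets A ∖ {m}, so x IS a limit point.
  x = n: open {n} ∋ x has {n} ∩ (A ∖ {n}) = ∅, so x is NOT a limit point.
  x = o: open {o} ∋ x has {o} ∩ (A ∖ {o}) = ∅, so x is NOT a limit point.
Collecting: A' = {m}.


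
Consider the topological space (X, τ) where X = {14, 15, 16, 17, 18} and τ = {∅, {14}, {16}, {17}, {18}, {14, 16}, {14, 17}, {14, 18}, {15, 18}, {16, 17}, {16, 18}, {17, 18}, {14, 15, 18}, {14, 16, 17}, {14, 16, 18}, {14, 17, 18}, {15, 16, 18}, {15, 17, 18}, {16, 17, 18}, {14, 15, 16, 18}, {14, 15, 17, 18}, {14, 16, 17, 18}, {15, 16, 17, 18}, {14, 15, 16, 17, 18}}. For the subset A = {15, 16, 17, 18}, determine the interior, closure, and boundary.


int(A) = {15, 16, 17, 18}, cl(A) = {15, 16, 17, 18}, ∂A = ∅.

Closed sets in (X, τ) are complements of opens:
  closed(X, τ) = {∅, {14}, {15}, {16}, {17}, {14, 15}, {14, 16}, {14, 17}, {15, 16}, {15, 17}, {15, 18}, {16, 17}, {14, 15, 16}, {14, 15, 17}, {14, 15, 18}, {14, 16, 17}, {15, 16, 17}, {15, 16, 18}, {15, 17, 18}, {14, 15, 16, 17}, {14, 15, 16, 18}, {14, 15, 17, 18}, {15, 16, 17, 18}, {14, 15, 16, 17, 18}}.
int(A) = ⋃ {U ∈ τ : U ⊆ A}. Opens contained in A: ∅, {16}, {17}, {18}, {15, 18}, {16, 17}, {16, 18}, {17, 18}, {15, 16, 18}, {15, 17, 18}, {16, 17, 18}, {15, 16, 17, 18}.
Taking the union of these: int(A) = {15, 16, 17, 18}.
cl(A) = ⋂ {C closed : A ⊆ C}. Closed sets containing A: {15, 16, 17, 18}, {14, 15, 16, 17, 18}.
Intersecting these: cl(A) = {15, 16, 17, 18}.
∂A = cl(A) ∖ int(A) = {15, 16, 17, 18} ∖ {15, 16, 17, 18} = ∅.


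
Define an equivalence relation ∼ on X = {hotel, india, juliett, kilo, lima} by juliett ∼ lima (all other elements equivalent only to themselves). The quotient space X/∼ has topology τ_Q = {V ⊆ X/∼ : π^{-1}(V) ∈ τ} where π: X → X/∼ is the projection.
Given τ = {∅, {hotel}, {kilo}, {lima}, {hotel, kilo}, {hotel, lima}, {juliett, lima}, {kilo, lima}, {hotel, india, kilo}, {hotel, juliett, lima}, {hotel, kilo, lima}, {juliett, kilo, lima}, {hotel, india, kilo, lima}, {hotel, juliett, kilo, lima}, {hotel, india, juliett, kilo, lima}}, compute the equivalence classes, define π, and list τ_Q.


X/∼ = {[hotel], [india], [juliett=lima], [kilo]}; |τ_Q| = 10.

Equivalence classes: [hotel], [india], [juliett=lima], [kilo].
Quotient map π: X → X/∼ sends hotel ↦ [hotel], india ↦ [india], juliett ↦ [juliett=lima], kilo ↦ [kilo], lima ↦ [juliett=lima].
For each subset V ⊆ X/∼, compute π^{-1}(V) ⊆ X and check whether π^{-1}(V) ∈ τ. V is open in τ_Q iff π^{-1}(V) ∈ τ.
  V = {}: π^{-1}(V) = ∅ ∈ τ ✓.
  V = {[hotel]}: π^{-1}(V) = {hotel} ∈ τ ✓.
  V = {[india]}: π^{-1}(V) = {india} ∉ τ ✗.
  V = {[hotel], [india]}: π^{-1}(V) = {hotel, india} ∉ τ ✗.
  V = {[juliett=lima]}: π^{-1}(V) = {juliett, lima} ∈ τ ✓.
  V = {[hotel], [juliett=lima]}: π^{-1}(V) = {hotel, juliett, lima} ∈ τ ✓.
  V = {[india], [juliett=lima]}: π^{-1}(V) = {india, juliett, lima} ∉ τ ✗.
  V = {[hotel], [india], [juliett=lima]}: π^{-1}(V) = {hotel, india, juliett, lima} ∉ τ ✗.
  V = {[kilo]}: π^{-1}(V) = {kilo} ∈ τ ✓.
  V = {[hotel], [kilo]}: π^{-1}(V) = {hotel, kilo} ∈ τ ✓.
  V = {[india], [kilo]}: π^{-1}(V) = {india, kilo} ∉ τ ✗.
  V = {[hotel], [india], [kilo]}: π^{-1}(V) = {hotel, india, kilo} ∈ τ ✓.
  V = {[juliett=lima], [kilo]}: π^{-1}(V) = {juliett, kilo, lima} ∈ τ ✓.
  V = {[hotel], [juliett=lima], [kilo]}: π^{-1}(V) = {hotel, juliett, kilo, lima} ∈ τ ✓.
  V = {[india], [juliett=lima], [kilo]}: π^{-1}(V) = {india, juliett, kilo, lima} ∉ τ ✗.
  V = {[hotel], [india], [juliett=lima], [kilo]}: π^{-1}(V) = {hotel, india, juliett, kilo, lima} ∈ τ ✓.
Open sets in the quotient: τ_Q = {{}, {[hotel]}, {[juliett=lima]}, {[hotel], [juliett=lima]}, {[kilo]}, {[hotel], [kilo]}, {[hotel], [india], [kilo]}, {[juliett=lima], [kilo]}, {[hotel], [juliett=lima], [kilo]}, {[hotel], [india], [juliett=lima], [kilo]}} (10 elements).


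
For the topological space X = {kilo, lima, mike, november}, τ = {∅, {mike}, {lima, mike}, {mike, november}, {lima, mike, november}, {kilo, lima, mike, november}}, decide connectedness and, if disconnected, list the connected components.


(X, τ) is connected.

Find clopen sets (U ∈ τ with X ∖ U ∈ τ):
  U = ∅, X ∖ U = {kilo, lima, mike, november} — both open, so U is clopen.
  U = {kilo, lima, mike, november}, X ∖ U = ∅ — both open, so U is clopen.
Only trivial clopens (∅ and X) exist, so (X, τ) is connected.
Compute connected components by grouping points that agree on all clopens:
  component: {kilo, lima, mike, november}


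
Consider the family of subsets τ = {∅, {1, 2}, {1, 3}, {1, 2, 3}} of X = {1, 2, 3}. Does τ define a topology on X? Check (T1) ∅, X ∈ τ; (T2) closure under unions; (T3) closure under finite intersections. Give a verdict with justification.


τ is NOT a topology on X.

Axiom (T1): ∅ ∈ τ? Yes; X ∈ τ? Yes.
Axiom (T2/T3): check pairwise unions and intersections of members of τ.
Counterexample for (T3): {1, 2} ∩ {1, 3} = {1} ∉ τ. Therefore τ is NOT a topology.


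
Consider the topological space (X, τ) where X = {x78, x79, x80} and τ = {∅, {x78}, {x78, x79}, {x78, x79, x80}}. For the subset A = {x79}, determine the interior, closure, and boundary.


int(A) = ∅, cl(A) = {x79, x80}, ∂A = {x79, x80}.

Closed sets in (X, τ) are complements of opens:
  closed(X, τ) = {∅, {x80}, {x79, x80}, {x78, x79, x80}}.
int(A) = ⋃ {U ∈ τ : U ⊆ A}. Opens contained in A: ∅.
Taking the union of these: int(A) = ∅.
cl(A) = ⋂ {C closed : A ⊆ C}. Closed sets containing A: {x79, x80}, {x78, x79, x80}.
Intersecting these: cl(A) = {x79, x80}.
∂A = cl(A) ∖ int(A) = {x79, x80} ∖ ∅ = {x79, x80}.


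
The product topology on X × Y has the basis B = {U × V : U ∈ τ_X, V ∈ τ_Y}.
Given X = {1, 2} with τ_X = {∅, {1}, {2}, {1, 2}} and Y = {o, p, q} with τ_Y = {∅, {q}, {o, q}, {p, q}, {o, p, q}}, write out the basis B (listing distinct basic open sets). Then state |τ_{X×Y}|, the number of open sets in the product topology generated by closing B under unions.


Basis B = {∅ × ∅, {1} × {q}, {2} × {q}, {1} × {o, q}, {1} × {p, q}, {1, 2} × {q}, {2} × {o, q}, {2} × {p, q}, {1} × {o, p, q}, {2} × {o, p, q}, {1, 2} × {o, q}, {1, 2} × {p, q}, {1, 2} × {o, p, q}}; |τ_{X×Y}| = 25.

Enumerate products U × V with U ∈ τ_X, V ∈ τ_Y (deduplicated):
  ∅ × ∅ = {} (∅)
  {1} × {q} = {(1,q)}
  {2} × {q} = {(2,q)}
  {1} × {o, q} = {(1,o), (1,q)}
  {1} × {p, q} = {(1,p), (1,q)}
  {1, 2} × {q} = {(1,q), (2,q)}
  {2} × {o, q} = {(2,o), (2,q)}
  {2} × {p, q} = {(2,p), (2,q)}
  {1} × {o, p, q} = {(1,o), (1,p), (1,q)}
  {2} × {o, p, q} = {(2,o), (2,p), (2,q)}
  {1, 2} × {o, q} = {(1,o), (1,q), (2,o), (2,q)}
  {1, 2} × {p, q} = {(1,p), (1,q), (2,p), (2,q)}
  {1, 2} × {o, p, q} = {(1,o), (1,p), (1,q), (2,o), (2,p), (2,q)}
These 13 distinct sets form the basis B.
Close under arbitrary unions to get τ_{X×Y}; counting gives |τ_{X×Y}| = 25.
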